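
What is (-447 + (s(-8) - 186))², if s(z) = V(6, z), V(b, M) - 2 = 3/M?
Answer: 25512601/64 ≈ 3.9863e+5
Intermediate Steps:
V(b, M) = 2 + 3/M
s(z) = 2 + 3/z
(-447 + (s(-8) - 186))² = (-447 + ((2 + 3/(-8)) - 186))² = (-447 + ((2 + 3*(-⅛)) - 186))² = (-447 + ((2 - 3/8) - 186))² = (-447 + (13/8 - 186))² = (-447 - 1475/8)² = (-5051/8)² = 25512601/64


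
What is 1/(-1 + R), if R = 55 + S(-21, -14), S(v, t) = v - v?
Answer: 1/54 ≈ 0.018519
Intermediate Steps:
S(v, t) = 0
R = 55 (R = 55 + 0 = 55)
1/(-1 + R) = 1/(-1 + 55) = 1/54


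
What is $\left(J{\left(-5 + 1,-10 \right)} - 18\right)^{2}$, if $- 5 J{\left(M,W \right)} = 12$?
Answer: $\frac{10404}{25} \approx 416.16$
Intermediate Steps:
$J{\left(M,W \right)} = - \frac{12}{5}$ ($J{\left(M,W \right)} = \left(- \frac{1}{5}\right) 12 = - \frac{12}{5}$)
$\left(J{\left(-5 + 1,-10 \right)} - 18\right)^{2} = \left(- \frac{12}{5} - 18\right)^{2} = \left(- \frac{102}{5}\right)^{2} = \frac{10404}{25}$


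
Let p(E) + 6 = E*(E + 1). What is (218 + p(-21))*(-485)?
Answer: -306520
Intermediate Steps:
p(E) = -6 + E*(1 + E) (p(E) = -6 + E*(E + 1) = -6 + E*(1 + E))
(218 + p(-21))*(-485) = (218 + (-6 - 21 + (-21)²))*(-485) = (218 + (-6 - 21 + 441))*(-485) = (218 + 414)*(-485) = 632*(-485) = -306520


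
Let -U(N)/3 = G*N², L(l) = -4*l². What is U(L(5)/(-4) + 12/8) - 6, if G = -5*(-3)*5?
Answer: -632049/4 ≈ -1.5801e+5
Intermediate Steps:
G = 75 (G = 15*5 = 75)
U(N) = -225*N²
U(L(5)/(-4) + 12/8) - 6 = -225*(-4*5²/(-4) + 12/8)² - 6 = -225*(-4*25*(-¼) + 12*(⅛))² - 6 = -225*(-100*(-¼) + 3/2)² - 6 = -225*(25 + 3/2)² - 6 = -225*(53/2)² - 6 = -225*2809/4 - 6 = -632025/4 - 6 = -632049/4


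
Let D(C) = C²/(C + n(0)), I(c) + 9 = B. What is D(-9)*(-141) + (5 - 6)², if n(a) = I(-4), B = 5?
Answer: 11434/13 ≈ 879.54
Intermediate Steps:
I(c) = -4 (I(c) = -9 + 5 = -4)
n(a) = -4
D(C) = C²/(-4 + C) (D(C) = C²/(C - 4) = C²/(-4 + C))
D(-9)*(-141) + (5 - 6)² = ((-9)²/(-4 - 9))*(-141) + (5 - 6)² = (81/(-13))*(-141) + (-1)² = (81*(-1/13))*(-141) + 1 = -81/13*(-141) + 1 = 11421/13 + 1 = 11434/13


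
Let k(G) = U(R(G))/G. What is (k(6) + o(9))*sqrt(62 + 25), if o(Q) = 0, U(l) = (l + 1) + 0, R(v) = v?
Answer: 7*sqrt(87)/6 ≈ 10.882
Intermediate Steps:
U(l) = 1 + l (U(l) = (1 + l) + 0 = 1 + l)
k(G) = (1 + G)/G
(k(6) + o(9))*sqrt(62 + 25) = ((1 + 6)/6 + 0)*sqrt(62 + 25) = ((1/6)*7 + 0)*sqrt(87) = (7/6 + 0)*sqrt(87) = 7*sqrt(87)/6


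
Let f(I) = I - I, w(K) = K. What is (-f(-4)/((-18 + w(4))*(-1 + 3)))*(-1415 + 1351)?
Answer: 0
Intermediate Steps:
f(I) = 0
(-f(-4)/((-18 + w(4))*(-1 + 3)))*(-1415 + 1351) = (-0/((-18 + 4)*(-1 + 3)))*(-1415 + 1351) = -0/((-14*2))*(-64) = -0/(-28)*(-64) = -0*(-1)/28*(-64) = -1*0*(-64) = 0*(-64) = 0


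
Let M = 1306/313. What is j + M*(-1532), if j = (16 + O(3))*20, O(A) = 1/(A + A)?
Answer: -5698766/939 ≈ -6069.0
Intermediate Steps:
M = 1306/313 (M = 1306*(1/313) = 1306/313 ≈ 4.1725)
O(A) = 1/(2*A)
j = 970/3 (j = (16 + (1/2)/3)*20 = (16 + (1/2)*(1/3))*20 = (16 + 1/6)*20 = (97/6)*20 = 970/3 ≈ 323.33)
j + M*(-1532) = 970/3 + (1306/313)*(-1532) = 970/3 - 2000792/313 = -5698766/939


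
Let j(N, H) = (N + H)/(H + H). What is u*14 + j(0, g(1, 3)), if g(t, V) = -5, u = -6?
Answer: -167/2 ≈ -83.500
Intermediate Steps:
j(N, H) = (H + N)/(2*H) (j(N, H) = (H + N)/((2*H)) = (H + N)*(1/(2*H)) = (H + N)/(2*H))
u*14 + j(0, g(1, 3)) = -6*14 + (½)*(-5 + 0)/(-5) = -84 + (½)*(-⅕)*(-5) = -84 + ½ = -167/2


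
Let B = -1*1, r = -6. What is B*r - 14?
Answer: -8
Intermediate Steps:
B = -1
B*r - 14 = -1*(-6) - 14 = 6 - 14 = -8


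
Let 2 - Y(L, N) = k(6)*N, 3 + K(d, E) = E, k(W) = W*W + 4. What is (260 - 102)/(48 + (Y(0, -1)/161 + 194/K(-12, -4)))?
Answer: 12719/1654 ≈ 7.6898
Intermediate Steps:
k(W) = 4 + W² (k(W) = W² + 4 = 4 + W²)
K(d, E) = -3 + E
Y(L, N) = 2 - 40*N (Y(L, N) = 2 - (4 + 6²)*N = 2 - (4 + 36)*N = 2 - 40*N)
(260 - 102)/(48 + (Y(0, -1)/161 + 194/K(-12, -4))) = (260 - 102)/(48 + ((2 - 40*(-1))/161 + 194/(-3 - 4))) = 158/(48 + ((2 + 40)*(1/161) + 194/(-7))) = 158/(48 + (42*(1/161) + 194*(-⅐))) = 158/(48 + (6/23 - 194/7)) = 158/(48 - 4420/161) = 158/(3308/161) = 158*(161/3308) = 12719/1654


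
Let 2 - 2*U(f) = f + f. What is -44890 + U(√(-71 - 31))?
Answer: -44889 - I*√102 ≈ -44889.0 - 10.1*I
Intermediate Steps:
U(f) = 1 - f (U(f) = 1 - (f + f)/2 = 1 - f)
-44890 + U(√(-71 - 31)) = -44890 + (1 - √(-71 - 31)) = -44890 + (1 - √(-102)) = -44890 + (1 - I*√102) = -44889 - I*√102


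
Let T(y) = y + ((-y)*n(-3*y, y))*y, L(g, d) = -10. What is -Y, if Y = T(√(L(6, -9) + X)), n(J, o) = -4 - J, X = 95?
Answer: -340 + 254*√85 ≈ 2001.8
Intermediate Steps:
T(y) = y - y²*(-4 + 3*y) (T(y) = y + ((-y)*(-4 - (-3)*y))*y = y + ((-y)*(-4 + 3*y))*y = y + (-y*(-4 + 3*y))*y = y - y²*(-4 + 3*y))
Y = -√85*(-1 + √85*(-4 + 3*√85)) (Y = -√(-10 + 95)*(-1 + √(-10 + 95)*(-4 + 3*√(-10 + 95))) = -√85*(-1 + √85*(-4 + 3*√85)) ≈ -2001.8)
-Y = -(340 - 254*√85) = -340 + 254*√85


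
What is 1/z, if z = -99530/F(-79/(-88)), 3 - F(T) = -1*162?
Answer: -33/19906 ≈ -0.0016578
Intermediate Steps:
F(T) = 165 (F(T) = 3 - (-1)*162 = 3 - 1*(-162) = 3 + 162 = 165)
z = -19906/33 (z = -99530/165 = -99530*1/165 = -19906/33 ≈ -603.21)
1/z = 1/(-19906/33) = -33/19906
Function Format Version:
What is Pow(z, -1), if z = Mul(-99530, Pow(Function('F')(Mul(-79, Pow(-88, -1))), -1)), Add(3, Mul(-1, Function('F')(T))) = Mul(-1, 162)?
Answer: Rational(-33, 19906) ≈ -0.0016578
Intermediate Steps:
Function('F')(T) = 165 (Function('F')(T) = Add(3, Mul(-1, Mul(-1, 162))) = Add(3, Mul(-1, -162)) = Add(3, 162) = 165)
z = Rational(-19906, 33) (z = Mul(-99530, Pow(165, -1)) = Mul(-99530, Rational(1, 165)) = Rational(-19906, 33) ≈ -603.21)
Pow(z, -1) = Pow(Rational(-19906, 33), -1) = Rational(-33, 19906)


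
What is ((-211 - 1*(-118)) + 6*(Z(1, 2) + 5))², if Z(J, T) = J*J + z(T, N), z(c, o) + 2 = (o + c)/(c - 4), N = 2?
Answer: 6561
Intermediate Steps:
z(c, o) = -2 + (c + o)/(-4 + c) (z(c, o) = -2 + (o + c)/(c - 4) = -2 + (c + o)/(-4 + c))
Z(J, T) = J² + (10 - T)/(-4 + T) (Z(J, T) = J*J + (8 + 2 - T)/(-4 + T) = J² + (10 - T)/(-4 + T))
((-211 - 1*(-118)) + 6*(Z(1, 2) + 5))² = ((-211 - 1*(-118)) + 6*((10 - 1*2 + 1²*(-4 + 2))/(-4 + 2) + 5))² = ((-211 + 118) + 6*((10 - 2 + 1*(-2))/(-2) + 5))² = (-93 + 6*(-(10 - 2 - 2)/2 + 5))² = (-93 + 6*(-½*6 + 5))² = (-93 + 6*(-3 + 5))² = (-93 + 6*2)² = (-93 + 12)² = (-81)² = 6561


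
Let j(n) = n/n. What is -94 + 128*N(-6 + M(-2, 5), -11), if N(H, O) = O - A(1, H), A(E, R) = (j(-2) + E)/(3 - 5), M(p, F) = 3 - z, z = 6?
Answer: -1374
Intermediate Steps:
M(p, F) = -3 (M(p, F) = 3 - 1*6 = 3 - 6 = -3)
j(n) = 1
A(E, R) = -1/2 - E/2 (A(E, R) = (1 + E)/(3 - 5) = (1 + E)/(-2) = (1 + E)*(-1/2) = -1/2 - E/2)
N(H, O) = 1 + O (N(H, O) = O - (-1/2 - 1/2*1) = O - (-1/2 - 1/2) = O - 1*(-1) = O + 1 = 1 + O)
-94 + 128*N(-6 + M(-2, 5), -11) = -94 + 128*(1 - 11) = -94 + 128*(-10) = -94 - 1280 = -1374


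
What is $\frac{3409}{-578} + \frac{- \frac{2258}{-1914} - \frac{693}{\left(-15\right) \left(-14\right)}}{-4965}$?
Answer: $- \frac{40491769313}{6865924725} \approx -5.8975$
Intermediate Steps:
$\frac{3409}{-578} + \frac{- \frac{2258}{-1914} - \frac{693}{\left(-15\right) \left(-14\right)}}{-4965} = 3409 \left(- \frac{1}{578}\right) + \left(\left(-2258\right) \left(- \frac{1}{1914}\right) - \frac{693}{210}\right) \left(- \frac{1}{4965}\right) = - \frac{3409}{578} + \left(\frac{1129}{957} - \frac{33}{10}\right) \left(- \frac{1}{4965}\right) = - \frac{3409}{578} - - \frac{20291}{47515050} = - \frac{3409}{578} + \frac{20291}{47515050} = - \frac{40491769313}{6865924725}$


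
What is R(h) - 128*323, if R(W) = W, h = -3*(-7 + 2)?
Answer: -41329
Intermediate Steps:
h = 15 (h = -3*(-5) = 15)
R(h) - 128*323 = 15 - 128*323 = 15 - 1*41344 = 15 - 41344 = -41329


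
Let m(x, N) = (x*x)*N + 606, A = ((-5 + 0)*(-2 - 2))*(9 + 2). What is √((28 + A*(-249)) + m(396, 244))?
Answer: √38208958 ≈ 6181.3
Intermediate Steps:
A = 220 (A = -5*(-4)*11 = 20*11 = 220)
m(x, N) = 606 + N*x² (m(x, N) = x²*N + 606 = N*x² + 606 = 606 + N*x²)
√((28 + A*(-249)) + m(396, 244)) = √((28 + 220*(-249)) + (606 + 244*396²)) = √((28 - 54780) + (606 + 244*156816)) = √(-54752 + (606 + 38263104)) = √(-54752 + 38263710) = √38208958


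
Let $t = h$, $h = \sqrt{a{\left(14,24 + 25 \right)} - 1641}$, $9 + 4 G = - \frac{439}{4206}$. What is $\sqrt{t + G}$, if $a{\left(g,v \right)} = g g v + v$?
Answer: $\frac{\sqrt{-161060358 + 141523488 \sqrt{2003}}}{8412} \approx 9.3399$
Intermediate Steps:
$G = - \frac{38293}{16824}$ ($G = - \frac{9}{4} + \frac{\left(-439\right) \frac{1}{4206}}{4} = - \frac{9}{4} + \frac{1}{4} \left(- \frac{439}{4206}\right) = - \frac{9}{4} - \frac{439}{16824} = - \frac{38293}{16824} \approx -2.2761$)
$a{\left(g,v \right)} = v + v g^{2}$ ($a{\left(g,v \right)} = g^{2} v + v = v g^{2} + v = v + v g^{2}$)
$h = 2 \sqrt{2003}$ ($h = \sqrt{\left(24 + 25\right) \left(1 + 14^{2}\right) - 1641} = \sqrt{49 \left(1 + 196\right) - 1641} = \sqrt{49 \cdot 197 - 1641} = \sqrt{9653 - 1641} = \sqrt{8012} = 2 \sqrt{2003} \approx 89.51$)
$t = 2 \sqrt{2003} \approx 89.51$
$\sqrt{t + G} = \sqrt{2 \sqrt{2003} - \frac{38293}{16824}} = \sqrt{- \frac{38293}{16824} + 2 \sqrt{2003}}$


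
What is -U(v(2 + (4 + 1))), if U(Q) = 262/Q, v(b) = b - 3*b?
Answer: 131/7 ≈ 18.714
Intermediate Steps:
v(b) = -2*b
-U(v(2 + (4 + 1))) = -262/((-2*(2 + (4 + 1)))) = -262/((-2*(2 + 5))) = -262/((-2*7)) = -262/(-14) = -262*(-1)/14 = -1*(-131/7) = 131/7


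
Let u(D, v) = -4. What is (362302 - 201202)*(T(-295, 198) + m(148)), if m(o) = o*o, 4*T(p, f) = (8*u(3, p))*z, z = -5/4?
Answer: 3530345400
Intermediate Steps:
z = -5/4 (z = -5*1/4 = -5/4 ≈ -1.2500)
T(p, f) = 10 (T(p, f) = ((8*(-4))*(-5/4))/4 = (-32*(-5/4))/4 = (1/4)*40 = 10)
m(o) = o**2
(362302 - 201202)*(T(-295, 198) + m(148)) = (362302 - 201202)*(10 + 148**2) = 161100*(10 + 21904) = 161100*21914 = 3530345400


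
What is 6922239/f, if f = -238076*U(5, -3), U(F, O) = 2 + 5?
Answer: -6922239/1666532 ≈ -4.1537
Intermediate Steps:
U(F, O) = 7
f = -1666532 (f = -238076*7 = -1666532)
6922239/f = 6922239/(-1666532) = 6922239*(-1/1666532) = -6922239/1666532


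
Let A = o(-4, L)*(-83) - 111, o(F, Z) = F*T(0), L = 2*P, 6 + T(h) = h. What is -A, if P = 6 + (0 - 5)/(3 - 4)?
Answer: 2103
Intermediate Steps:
T(h) = -6 + h
P = 11 (P = 6 - 5/(-1) = 6 - 5*(-1) = 6 + 5 = 11)
L = 22 (L = 2*11 = 22)
o(F, Z) = -6*F (o(F, Z) = F*(-6 + 0) = F*(-6) = -6*F)
A = -2103 (A = -6*(-4)*(-83) - 111 = 24*(-83) - 111 = -1992 - 111 = -2103)
-A = -1*(-2103) = 2103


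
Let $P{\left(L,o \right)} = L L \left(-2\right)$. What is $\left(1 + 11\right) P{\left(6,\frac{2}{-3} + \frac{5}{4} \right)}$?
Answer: $-864$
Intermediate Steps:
$P{\left(L,o \right)} = - 2 L^{2}$ ($P{\left(L,o \right)} = L^{2} \left(-2\right) = - 2 L^{2}$)
$\left(1 + 11\right) P{\left(6,\frac{2}{-3} + \frac{5}{4} \right)} = \left(1 + 11\right) \left(- 2 \cdot 6^{2}\right) = 12 \left(\left(-2\right) 36\right) = 12 \left(-72\right) = -864$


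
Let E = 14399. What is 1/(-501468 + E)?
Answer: -1/487069 ≈ -2.0531e-6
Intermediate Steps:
1/(-501468 + E) = 1/(-501468 + 14399) = 1/(-487069) = -1/487069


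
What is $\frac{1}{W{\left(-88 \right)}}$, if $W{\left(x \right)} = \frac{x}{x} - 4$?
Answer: $- \frac{1}{3} \approx -0.33333$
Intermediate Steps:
$W{\left(x \right)} = -3$ ($W{\left(x \right)} = 1 - 4 = -3$)
$\frac{1}{W{\left(-88 \right)}} = \frac{1}{-3} = - \frac{1}{3}$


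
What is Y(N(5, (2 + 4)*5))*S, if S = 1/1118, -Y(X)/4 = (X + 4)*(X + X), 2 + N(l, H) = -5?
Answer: -84/559 ≈ -0.15027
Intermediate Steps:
N(l, H) = -7 (N(l, H) = -2 - 5 = -7)
Y(X) = -8*X*(4 + X) (Y(X) = -4*(X + 4)*(X + X) = -4*(4 + X)*2*X = -8*X*(4 + X))
S = 1/1118 ≈ 0.00089445
Y(N(5, (2 + 4)*5))*S = -8*(-7)*(4 - 7)*(1/1118) = -8*(-7)*(-3)*(1/1118) = -168*1/1118 = -84/559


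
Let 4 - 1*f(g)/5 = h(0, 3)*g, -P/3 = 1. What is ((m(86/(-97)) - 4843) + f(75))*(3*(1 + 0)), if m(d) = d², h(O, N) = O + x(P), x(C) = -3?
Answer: -104361258/9409 ≈ -11092.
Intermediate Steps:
P = -3 (P = -3*1 = -3)
h(O, N) = -3 + O (h(O, N) = O - 3 = -3 + O)
f(g) = 20 + 15*g (f(g) = 20 - 5*(-3 + 0)*g = 20 - (-15)*g = 20 + 15*g)
((m(86/(-97)) - 4843) + f(75))*(3*(1 + 0)) = (((86/(-97))² - 4843) + (20 + 15*75))*(3*(1 + 0)) = (((86*(-1/97))² - 4843) + (20 + 1125))*(3*1) = (((-86/97)² - 4843) + 1145)*3 = ((7396/9409 - 4843) + 1145)*3 = (-45560391/9409 + 1145)*3 = -34787086/9409*3 = -104361258/9409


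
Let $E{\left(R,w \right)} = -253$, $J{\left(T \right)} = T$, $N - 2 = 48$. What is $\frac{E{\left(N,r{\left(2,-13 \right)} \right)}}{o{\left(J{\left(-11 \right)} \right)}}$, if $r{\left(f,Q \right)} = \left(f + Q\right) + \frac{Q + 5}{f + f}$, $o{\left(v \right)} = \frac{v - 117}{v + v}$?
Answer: $- \frac{2783}{64} \approx -43.484$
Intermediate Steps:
$N = 50$ ($N = 2 + 48 = 50$)
$o{\left(v \right)} = \frac{-117 + v}{2 v}$
$r{\left(f,Q \right)} = Q + f + \frac{5 + Q}{2 f}$ ($r{\left(f,Q \right)} = \left(Q + f\right) + \frac{5 + Q}{2 f} = Q + f + \frac{5 + Q}{2 f}$)
$\frac{E{\left(N,r{\left(2,-13 \right)} \right)}}{o{\left(J{\left(-11 \right)} \right)}} = - \frac{253}{\frac{1}{2} \frac{1}{-11} \left(-117 - 11\right)} = - \frac{253}{\frac{1}{2} \left(- \frac{1}{11}\right) \left(-128\right)} = - \frac{253}{\frac{64}{11}} = \left(-253\right) \frac{11}{64} = - \frac{2783}{64}$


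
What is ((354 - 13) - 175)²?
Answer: 27556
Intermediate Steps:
((354 - 13) - 175)² = (341 - 175)² = 166² = 27556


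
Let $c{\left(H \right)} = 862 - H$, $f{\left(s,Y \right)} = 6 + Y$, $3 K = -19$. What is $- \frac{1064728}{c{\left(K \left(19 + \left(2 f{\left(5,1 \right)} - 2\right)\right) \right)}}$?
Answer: $- \frac{3194184}{3175} \approx -1006.0$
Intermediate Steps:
$K = - \frac{19}{3}$ ($K = \frac{1}{3} \left(-19\right) = - \frac{19}{3} \approx -6.3333$)
$- \frac{1064728}{c{\left(K \left(19 + \left(2 f{\left(5,1 \right)} - 2\right)\right) \right)}} = - \frac{1064728}{862 - - \frac{19 \left(19 - \left(2 - 2 \left(6 + 1\right)\right)\right)}{3}} = - \frac{1064728}{862 - - \frac{19 \left(19 + \left(2 \cdot 7 - 2\right)\right)}{3}} = - \frac{1064728}{862 - - \frac{19 \left(19 + \left(14 - 2\right)\right)}{3}} = - \frac{1064728}{862 - - \frac{19 \left(19 + 12\right)}{3}} = - \frac{1064728}{862 - \left(- \frac{19}{3}\right) 31} = - \frac{1064728}{862 - - \frac{589}{3}} = - \frac{1064728}{862 + \frac{589}{3}} = - \frac{1064728}{\frac{3175}{3}} = \left(-1064728\right) \frac{3}{3175} = - \frac{3194184}{3175}$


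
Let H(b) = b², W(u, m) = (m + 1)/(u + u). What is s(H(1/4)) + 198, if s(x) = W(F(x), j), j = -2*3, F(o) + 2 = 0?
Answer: 797/4 ≈ 199.25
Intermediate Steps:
F(o) = -2 (F(o) = -2 + 0 = -2)
j = -6
W(u, m) = (1 + m)/(2*u) (W(u, m) = (1 + m)/((2*u)) = (1 + m)*(1/(2*u)) = (1 + m)/(2*u))
s(x) = 5/4 (s(x) = (½)*(1 - 6)/(-2) = (½)*(-½)*(-5) = 5/4)
s(H(1/4)) + 198 = 5/4 + 198 = 797/4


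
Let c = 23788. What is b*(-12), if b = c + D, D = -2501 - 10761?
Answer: -126312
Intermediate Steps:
D = -13262
b = 10526 (b = 23788 - 13262 = 10526)
b*(-12) = 10526*(-12) = -126312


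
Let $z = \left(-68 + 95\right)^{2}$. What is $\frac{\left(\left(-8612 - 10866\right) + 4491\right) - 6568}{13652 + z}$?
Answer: $- \frac{21555}{14381} \approx -1.4989$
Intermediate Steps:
$z = 729$ ($z = 27^{2} = 729$)
$\frac{\left(\left(-8612 - 10866\right) + 4491\right) - 6568}{13652 + z} = \frac{\left(\left(-8612 - 10866\right) + 4491\right) - 6568}{13652 + 729} = \frac{\left(-19478 + 4491\right) - 6568}{14381} = \left(-14987 - 6568\right) \frac{1}{14381} = \left(-21555\right) \frac{1}{14381} = - \frac{21555}{14381}$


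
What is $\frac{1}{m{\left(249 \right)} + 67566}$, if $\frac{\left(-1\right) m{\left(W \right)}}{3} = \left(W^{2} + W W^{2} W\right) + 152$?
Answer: $- \frac{1}{11532490896} \approx -8.6712 \cdot 10^{-11}$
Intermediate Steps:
$m{\left(W \right)} = -456 - 3 W^{2} - 3 W^{4}$ ($m{\left(W \right)} = - 3 \left(\left(W^{2} + W W^{2} W\right) + 152\right) = - 3 \left(\left(W^{2} + W^{3} W\right) + 152\right) = - 3 \left(\left(W^{2} + W^{4}\right) + 152\right) = - 3 \left(152 + W^{2} + W^{4}\right) = -456 - 3 W^{2} - 3 W^{4}$)
$\frac{1}{m{\left(249 \right)} + 67566} = \frac{1}{\left(-456 - 3 \cdot 249^{2} - 3 \cdot 249^{4}\right) + 67566} = \frac{1}{\left(-456 - 186003 - 11532372003\right) + 67566} = \frac{1}{-11532558462 + 67566} = \frac{1}{-11532490896} = - \frac{1}{11532490896}$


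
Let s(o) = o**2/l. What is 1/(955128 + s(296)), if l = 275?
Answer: 275/262747816 ≈ 1.0466e-6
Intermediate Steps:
s(o) = o**2/275
1/(955128 + s(296)) = 1/(955128 + (1/275)*296**2) = 1/(955128 + (1/275)*87616) = 1/(955128 + 87616/275) = 1/(262747816/275) = 275/262747816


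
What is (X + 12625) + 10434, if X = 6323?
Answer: 29382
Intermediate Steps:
(X + 12625) + 10434 = (6323 + 12625) + 10434 = 18948 + 10434 = 29382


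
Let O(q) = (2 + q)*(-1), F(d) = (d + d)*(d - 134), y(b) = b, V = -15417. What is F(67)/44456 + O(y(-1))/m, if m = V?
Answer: -69184685/342689076 ≈ -0.20189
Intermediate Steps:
m = -15417
F(d) = 2*d*(-134 + d) (F(d) = (2*d)*(-134 + d) = 2*d*(-134 + d))
O(q) = -2 - q
F(67)/44456 + O(y(-1))/m = (2*67*(-134 + 67))/44456 + (-2 - 1*(-1))/(-15417) = (2*67*(-67))*(1/44456) + (-2 + 1)*(-1/15417) = -8978*1/44456 - 1*(-1/15417) = -4489/22228 + 1/15417 = -69184685/342689076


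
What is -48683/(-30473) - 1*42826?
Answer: -1304988015/30473 ≈ -42824.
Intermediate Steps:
-48683/(-30473) - 1*42826 = -48683*(-1/30473) - 42826 = 48683/30473 - 42826 = -1304988015/30473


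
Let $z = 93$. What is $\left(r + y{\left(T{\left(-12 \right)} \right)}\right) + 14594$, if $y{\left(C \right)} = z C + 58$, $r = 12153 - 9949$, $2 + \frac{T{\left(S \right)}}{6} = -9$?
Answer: $10718$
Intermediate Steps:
$T{\left(S \right)} = -66$ ($T{\left(S \right)} = -12 + 6 \left(-9\right) = -12 - 54 = -66$)
$r = 2204$ ($r = 12153 - 9949 = 2204$)
$y{\left(C \right)} = 58 + 93 C$ ($y{\left(C \right)} = 93 C + 58 = 58 + 93 C$)
$\left(r + y{\left(T{\left(-12 \right)} \right)}\right) + 14594 = \left(2204 + \left(58 + 93 \left(-66\right)\right)\right) + 14594 = \left(2204 + \left(58 - 6138\right)\right) + 14594 = \left(2204 - 6080\right) + 14594 = -3876 + 14594 = 10718$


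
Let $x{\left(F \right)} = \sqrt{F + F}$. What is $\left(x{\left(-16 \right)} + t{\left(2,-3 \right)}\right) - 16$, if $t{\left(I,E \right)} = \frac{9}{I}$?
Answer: $- \frac{23}{2} + 4 i \sqrt{2} \approx -11.5 + 5.6569 i$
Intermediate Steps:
$x{\left(F \right)} = \sqrt{2} \sqrt{F}$ ($x{\left(F \right)} = \sqrt{2 F} = \sqrt{2} \sqrt{F}$)
$\left(x{\left(-16 \right)} + t{\left(2,-3 \right)}\right) - 16 = \left(\sqrt{2} \sqrt{-16} + \frac{9}{2}\right) - 16 = \left(\sqrt{2} \cdot 4 i + 9 \cdot \frac{1}{2}\right) - 16 = \left(4 i \sqrt{2} + \frac{9}{2}\right) - 16 = \left(\frac{9}{2} + 4 i \sqrt{2}\right) - 16 = - \frac{23}{2} + 4 i \sqrt{2}$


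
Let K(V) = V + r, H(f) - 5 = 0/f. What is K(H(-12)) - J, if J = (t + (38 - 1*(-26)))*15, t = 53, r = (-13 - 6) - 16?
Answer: -1785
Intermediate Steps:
r = -35 (r = -19 - 16 = -35)
H(f) = 5 (H(f) = 5 + 0/f = 5 + 0 = 5)
K(V) = -35 + V (K(V) = V - 35 = -35 + V)
J = 1755 (J = (53 + (38 - 1*(-26)))*15 = (53 + (38 + 26))*15 = (53 + 64)*15 = 117*15 = 1755)
K(H(-12)) - J = (-35 + 5) - 1*1755 = -30 - 1755 = -1785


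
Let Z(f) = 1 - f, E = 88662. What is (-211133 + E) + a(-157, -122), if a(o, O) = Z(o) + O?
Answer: -122435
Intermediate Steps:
a(o, O) = 1 + O - o (a(o, O) = (1 - o) + O = 1 + O - o)
(-211133 + E) + a(-157, -122) = (-211133 + 88662) + (1 - 122 - 1*(-157)) = -122471 + (1 - 122 + 157) = -122471 + 36 = -122435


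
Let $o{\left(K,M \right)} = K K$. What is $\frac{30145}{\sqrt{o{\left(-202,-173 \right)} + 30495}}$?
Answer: $\frac{30145 \sqrt{71299}}{71299} \approx 112.89$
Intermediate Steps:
$o{\left(K,M \right)} = K^{2}$
$\frac{30145}{\sqrt{o{\left(-202,-173 \right)} + 30495}} = \frac{30145}{\sqrt{\left(-202\right)^{2} + 30495}} = \frac{30145}{\sqrt{40804 + 30495}} = \frac{30145}{\sqrt{71299}} = 30145 \frac{\sqrt{71299}}{71299} = \frac{30145 \sqrt{71299}}{71299}$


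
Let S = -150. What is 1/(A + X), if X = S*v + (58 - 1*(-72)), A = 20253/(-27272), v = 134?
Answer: -27272/544642093 ≈ -5.0073e-5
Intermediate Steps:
A = -20253/27272 (A = 20253*(-1/27272) = -20253/27272 ≈ -0.74263)
X = -19970 (X = -150*134 + (58 - 1*(-72)) = -20100 + (58 + 72) = -20100 + 130 = -19970)
1/(A + X) = 1/(-20253/27272 - 19970) = 1/(-544642093/27272) = -27272/544642093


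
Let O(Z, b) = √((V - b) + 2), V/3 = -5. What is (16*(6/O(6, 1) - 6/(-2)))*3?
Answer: 144 - 144*I*√14/7 ≈ 144.0 - 76.971*I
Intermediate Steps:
V = -15 (V = 3*(-5) = -15)
O(Z, b) = √(-13 - b) (O(Z, b) = √((-15 - b) + 2) = √(-13 - b))
(16*(6/O(6, 1) - 6/(-2)))*3 = (16*(6/(√(-13 - 1*1)) - 6/(-2)))*3 = (16*(6/(√(-13 - 1)) - 6*(-½)))*3 = (16*(6/(√(-14)) + 3))*3 = (16*(6/((I*√14)) + 3))*3 = (16*(6*(-I*√14/14) + 3))*3 = (16*(-3*I*√14/7 + 3))*3 = (16*(3 - 3*I*√14/7))*3 = (48 - 48*I*√14/7)*3 = 144 - 144*I*√14/7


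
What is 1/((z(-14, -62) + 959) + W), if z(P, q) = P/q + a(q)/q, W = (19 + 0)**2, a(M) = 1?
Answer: 62/81853 ≈ 0.00075746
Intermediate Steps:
W = 361 (W = 19**2 = 361)
z(P, q) = 1/q + P/q (z(P, q) = P/q + 1/q = 1/q + P/q)
1/((z(-14, -62) + 959) + W) = 1/(((1 - 14)/(-62) + 959) + 361) = 1/((-1/62*(-13) + 959) + 361) = 1/((13/62 + 959) + 361) = 1/(59471/62 + 361) = 1/(81853/62) = 62/81853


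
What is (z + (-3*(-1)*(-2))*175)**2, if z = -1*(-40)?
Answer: 1020100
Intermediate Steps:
z = 40
(z + (-3*(-1)*(-2))*175)**2 = (40 + (-3*(-1)*(-2))*175)**2 = (40 + (3*(-2))*175)**2 = (40 - 6*175)**2 = (40 - 1050)**2 = (-1010)**2 = 1020100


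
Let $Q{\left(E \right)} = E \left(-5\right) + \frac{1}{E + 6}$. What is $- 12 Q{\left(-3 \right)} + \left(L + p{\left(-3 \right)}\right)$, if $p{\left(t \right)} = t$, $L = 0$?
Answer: $-187$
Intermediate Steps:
$Q{\left(E \right)} = \frac{1}{6 + E} - 5 E$ ($Q{\left(E \right)} = - 5 E + \frac{1}{6 + E} = \frac{1}{6 + E} - 5 E$)
$- 12 Q{\left(-3 \right)} + \left(L + p{\left(-3 \right)}\right) = - 12 \frac{1 - -90 - 5 \left(-3\right)^{2}}{6 - 3} + \left(0 - 3\right) = - 12 \frac{1 + 90 - 45}{3} - 3 = - 12 \cdot \frac{1}{3} \cdot 46 - 3 = \left(-12\right) \frac{46}{3} - 3 = -184 - 3 = -187$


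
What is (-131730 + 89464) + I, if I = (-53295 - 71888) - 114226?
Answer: -281675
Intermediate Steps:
I = -239409 (I = -125183 - 114226 = -239409)
(-131730 + 89464) + I = (-131730 + 89464) - 239409 = -42266 - 239409 = -281675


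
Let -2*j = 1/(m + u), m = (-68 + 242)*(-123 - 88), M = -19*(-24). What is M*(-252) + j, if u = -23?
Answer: -8443044287/73474 ≈ -1.1491e+5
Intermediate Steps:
M = 456
m = -36714 (m = 174*(-211) = -36714)
j = 1/73474 (j = -1/(2*(-36714 - 23)) = -½/(-36737) = -½*(-1/36737) = 1/73474 ≈ 1.3610e-5)
M*(-252) + j = 456*(-252) + 1/73474 = -114912 + 1/73474 = -8443044287/73474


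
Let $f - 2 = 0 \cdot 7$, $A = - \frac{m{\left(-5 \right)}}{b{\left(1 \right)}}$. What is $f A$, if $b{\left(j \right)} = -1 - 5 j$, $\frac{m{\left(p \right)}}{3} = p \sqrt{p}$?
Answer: $- 5 i \sqrt{5} \approx - 11.18 i$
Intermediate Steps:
$m{\left(p \right)} = 3 p^{\frac{3}{2}}$ ($m{\left(p \right)} = 3 p \sqrt{p} = 3 p^{\frac{3}{2}}$)
$A = - \frac{5 i \sqrt{5}}{2}$ ($A = - \frac{3 \left(-5\right)^{\frac{3}{2}}}{-1 - 5} = - \frac{3 \left(- 5 i \sqrt{5}\right)}{-1 - 5} = - \frac{\left(-15\right) i \sqrt{5}}{-6} = - \frac{- 15 i \sqrt{5} \left(-1\right)}{6} = - \frac{5 i \sqrt{5}}{2} \approx - 5.5902 i$)
$f = 2$ ($f = 2 + 0 \cdot 7 = 2 + 0 = 2$)
$f A = 2 \left(- \frac{5 i \sqrt{5}}{2}\right) = - 5 i \sqrt{5}$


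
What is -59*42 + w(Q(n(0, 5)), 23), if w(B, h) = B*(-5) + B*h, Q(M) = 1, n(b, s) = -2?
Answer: -2460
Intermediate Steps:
w(B, h) = -5*B + B*h
-59*42 + w(Q(n(0, 5)), 23) = -59*42 + 1*(-5 + 23) = -2478 + 1*18 = -2478 + 18 = -2460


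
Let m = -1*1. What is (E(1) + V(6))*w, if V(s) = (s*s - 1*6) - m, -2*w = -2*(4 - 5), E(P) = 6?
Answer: -37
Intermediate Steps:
m = -1
w = -1 (w = -(-1)*(4 - 5) = -(-1)*(-1) = -½*2 = -1)
V(s) = -5 + s² (V(s) = (s*s - 1*6) - 1*(-1) = (s² - 6) + 1 = (-6 + s²) + 1 = -5 + s²)
(E(1) + V(6))*w = (6 + (-5 + 6²))*(-1) = (6 + (-5 + 36))*(-1) = (6 + 31)*(-1) = 37*(-1) = -37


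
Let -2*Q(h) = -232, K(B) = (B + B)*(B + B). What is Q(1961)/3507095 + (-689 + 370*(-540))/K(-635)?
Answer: -140589374611/1131318705100 ≈ -0.12427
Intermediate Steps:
K(B) = 4*B² (K(B) = (2*B)*(2*B) = 4*B²)
Q(h) = 116 (Q(h) = -½*(-232) = 116)
Q(1961)/3507095 + (-689 + 370*(-540))/K(-635) = 116/3507095 + (-689 + 370*(-540))/((4*(-635)²)) = 116*(1/3507095) + (-689 - 199800)/((4*403225)) = 116/3507095 - 200489/1612900 = -140589374611/1131318705100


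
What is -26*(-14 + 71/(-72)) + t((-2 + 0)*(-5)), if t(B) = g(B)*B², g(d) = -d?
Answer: -21973/36 ≈ -610.36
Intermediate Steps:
t(B) = -B³ (t(B) = (-B)*B² = -B³)
-26*(-14 + 71/(-72)) + t((-2 + 0)*(-5)) = -26*(-14 + 71/(-72)) - ((-2 + 0)*(-5))³ = -26*(-14 + 71*(-1/72)) - (-2*(-5))³ = -26*(-14 - 71/72) - 1*10³ = -26*(-1079/72) - 1*1000 = 14027/36 - 1000 = -21973/36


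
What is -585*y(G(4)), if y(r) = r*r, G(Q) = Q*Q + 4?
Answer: -234000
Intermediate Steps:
G(Q) = 4 + Q² (G(Q) = Q² + 4 = 4 + Q²)
y(r) = r²
-585*y(G(4)) = -585*(4 + 4²)² = -585*(4 + 16)² = -585*20² = -585*400 = -234000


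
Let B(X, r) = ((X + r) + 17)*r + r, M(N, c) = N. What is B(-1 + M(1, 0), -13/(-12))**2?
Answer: 8862529/20736 ≈ 427.40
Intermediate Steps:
B(X, r) = r + r*(17 + X + r) (B(X, r) = (17 + X + r)*r + r = r*(17 + X + r) + r = r + r*(17 + X + r))
B(-1 + M(1, 0), -13/(-12))**2 = ((-13/(-12))*(18 + (-1 + 1) - 13/(-12)))**2 = ((-13*(-1/12))*(18 + 0 - 13*(-1/12)))**2 = (13*(18 + 0 + 13/12)/12)**2 = ((13/12)*(229/12))**2 = (2977/144)**2 = 8862529/20736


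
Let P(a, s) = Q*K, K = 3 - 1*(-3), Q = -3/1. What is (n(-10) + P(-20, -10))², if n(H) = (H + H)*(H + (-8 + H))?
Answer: 293764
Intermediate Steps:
Q = -3 (Q = -3*1 = -3)
K = 6 (K = 3 + 3 = 6)
P(a, s) = -18 (P(a, s) = -3*6 = -18)
n(H) = 2*H*(-8 + 2*H) (n(H) = (2*H)*(-8 + 2*H) = 2*H*(-8 + 2*H))
(n(-10) + P(-20, -10))² = (4*(-10)*(-4 - 10) - 18)² = (4*(-10)*(-14) - 18)² = (560 - 18)² = 542² = 293764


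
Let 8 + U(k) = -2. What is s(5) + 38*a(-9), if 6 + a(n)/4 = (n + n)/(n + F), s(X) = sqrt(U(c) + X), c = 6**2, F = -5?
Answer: -5016/7 + I*sqrt(5) ≈ -716.57 + 2.2361*I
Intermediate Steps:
c = 36
U(k) = -10 (U(k) = -8 - 2 = -10)
s(X) = sqrt(-10 + X)
a(n) = -24 + 8*n/(-5 + n) (a(n) = -24 + 4*((n + n)/(n - 5)) = -24 + 4*((2*n)/(-5 + n)) = -24 + 4*(2*n/(-5 + n)) = -24 + 8*n/(-5 + n))
s(5) + 38*a(-9) = sqrt(-10 + 5) + 38*(8*(15 - 2*(-9))/(-5 - 9)) = sqrt(-5) + 38*(8*(15 + 18)/(-14)) = I*sqrt(5) + 38*(8*(-1/14)*33) = I*sqrt(5) + 38*(-132/7) = I*sqrt(5) - 5016/7 = -5016/7 + I*sqrt(5)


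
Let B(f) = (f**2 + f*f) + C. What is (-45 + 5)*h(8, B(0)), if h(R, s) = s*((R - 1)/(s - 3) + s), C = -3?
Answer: -500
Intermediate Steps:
B(f) = -3 + 2*f**2 (B(f) = (f**2 + f*f) - 3 = (f**2 + f**2) - 3 = 2*f**2 - 3 = -3 + 2*f**2)
h(R, s) = s*(s + (-1 + R)/(-3 + s)) (h(R, s) = s*((-1 + R)/(-3 + s) + s) = s*(s + (-1 + R)/(-3 + s)))
(-45 + 5)*h(8, B(0)) = (-45 + 5)*((-3 + 2*0**2)*(-1 + 8 + (-3 + 2*0**2)**2 - 3*(-3 + 2*0**2))/(-3 + (-3 + 2*0**2))) = -40*(-3 + 2*0)*(-1 + 8 + (-3 + 2*0)**2 - 3*(-3 + 2*0))/(-3 + (-3 + 2*0)) = -40*(-3 + 0)*(-1 + 8 + (-3 + 0)**2 - 3*(-3 + 0))/(-3 + (-3 + 0)) = -(-120)*(-1 + 8 + (-3)**2 - 3*(-3))/(-3 - 3) = -(-120)*(-1 + 8 + 9 + 9)/(-6) = -(-120)*(-1)*25/6 = -40*25/2 = -500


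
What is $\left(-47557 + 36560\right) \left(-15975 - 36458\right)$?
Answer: $576605701$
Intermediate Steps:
$\left(-47557 + 36560\right) \left(-15975 - 36458\right) = \left(-10997\right) \left(-52433\right) = 576605701$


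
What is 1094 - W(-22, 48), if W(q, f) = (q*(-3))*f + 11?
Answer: -2085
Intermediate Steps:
W(q, f) = 11 - 3*f*q (W(q, f) = (-3*q)*f + 11 = -3*f*q + 11 = 11 - 3*f*q)
1094 - W(-22, 48) = 1094 - (11 - 3*48*(-22)) = 1094 - (11 + 3168) = 1094 - 1*3179 = 1094 - 3179 = -2085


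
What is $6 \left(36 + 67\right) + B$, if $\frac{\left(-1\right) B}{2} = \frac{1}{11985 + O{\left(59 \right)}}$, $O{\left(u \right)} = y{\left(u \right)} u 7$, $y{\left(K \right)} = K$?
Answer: $\frac{11232767}{18176} \approx 618.0$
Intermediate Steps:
$O{\left(u \right)} = 7 u^{2}$ ($O{\left(u \right)} = u u 7 = u 7 u = 7 u^{2}$)
$B = - \frac{1}{18176}$ ($B = - \frac{2}{11985 + 7 \cdot 59^{2}} = - \frac{2}{11985 + 7 \cdot 3481} = - \frac{2}{11985 + 24367} = - \frac{2}{36352} = \left(-2\right) \frac{1}{36352} = - \frac{1}{18176} \approx -5.5018 \cdot 10^{-5}$)
$6 \left(36 + 67\right) + B = 6 \left(36 + 67\right) - \frac{1}{18176} = 6 \cdot 103 - \frac{1}{18176} = 618 - \frac{1}{18176} = \frac{11232767}{18176}$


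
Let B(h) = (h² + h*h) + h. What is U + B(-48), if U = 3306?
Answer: 7866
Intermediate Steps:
B(h) = h + 2*h² (B(h) = (h² + h²) + h = 2*h² + h = h + 2*h²)
U + B(-48) = 3306 - 48*(1 + 2*(-48)) = 3306 - 48*(1 - 96) = 3306 - 48*(-95) = 3306 + 4560 = 7866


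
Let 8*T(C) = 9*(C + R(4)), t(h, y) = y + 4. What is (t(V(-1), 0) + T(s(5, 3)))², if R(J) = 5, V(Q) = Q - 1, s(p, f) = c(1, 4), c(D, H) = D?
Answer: 1849/16 ≈ 115.56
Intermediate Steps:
s(p, f) = 1
V(Q) = -1 + Q
t(h, y) = 4 + y
T(C) = 45/8 + 9*C/8 (T(C) = (9*(C + 5))/8 = (9*(5 + C))/8 = (45 + 9*C)/8 = 45/8 + 9*C/8)
(t(V(-1), 0) + T(s(5, 3)))² = ((4 + 0) + (45/8 + (9/8)*1))² = (4 + (45/8 + 9/8))² = (4 + 27/4)² = (43/4)² = 1849/16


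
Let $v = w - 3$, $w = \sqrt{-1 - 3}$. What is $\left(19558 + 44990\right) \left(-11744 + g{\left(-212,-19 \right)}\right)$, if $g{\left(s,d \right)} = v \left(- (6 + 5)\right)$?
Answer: $-755921628 - 1420056 i \approx -7.5592 \cdot 10^{8} - 1.4201 \cdot 10^{6} i$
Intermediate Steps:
$w = 2 i$ ($w = \sqrt{-4} = 2 i \approx 2.0 i$)
$v = -3 + 2 i$ ($v = 2 i - 3 = -3 + 2 i \approx -3.0 + 2.0 i$)
$g{\left(s,d \right)} = 33 - 22 i$ ($g{\left(s,d \right)} = \left(-3 + 2 i\right) \left(- (6 + 5)\right) = \left(-3 + 2 i\right) \left(\left(-1\right) 11\right) = \left(-3 + 2 i\right) \left(-11\right) = 33 - 22 i$)
$\left(19558 + 44990\right) \left(-11744 + g{\left(-212,-19 \right)}\right) = \left(19558 + 44990\right) \left(-11744 + \left(33 - 22 i\right)\right) = 64548 \left(-11711 - 22 i\right) = -755921628 - 1420056 i$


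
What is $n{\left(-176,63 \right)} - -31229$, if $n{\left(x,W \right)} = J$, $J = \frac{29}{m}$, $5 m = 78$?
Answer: $\frac{2436007}{78} \approx 31231.0$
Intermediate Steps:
$m = \frac{78}{5}$ ($m = \frac{1}{5} \cdot 78 = \frac{78}{5} \approx 15.6$)
$J = \frac{145}{78}$ ($J = \frac{29}{\frac{78}{5}} = 29 \cdot \frac{5}{78} = \frac{145}{78} \approx 1.859$)
$n{\left(x,W \right)} = \frac{145}{78}$
$n{\left(-176,63 \right)} - -31229 = \frac{145}{78} - -31229 = \frac{145}{78} + 31229 = \frac{2436007}{78}$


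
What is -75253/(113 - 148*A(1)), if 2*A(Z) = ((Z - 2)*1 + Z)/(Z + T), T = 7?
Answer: -75253/113 ≈ -665.96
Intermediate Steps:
A(Z) = (-2 + 2*Z)/(2*(7 + Z)) (A(Z) = (((Z - 2)*1 + Z)/(Z + 7))/2 = (((-2 + Z)*1 + Z)/(7 + Z))/2 = (((-2 + Z) + Z)/(7 + Z))/2 = ((-2 + 2*Z)/(7 + Z))/2 = (-2 + 2*Z)/(2*(7 + Z)))
-75253/(113 - 148*A(1)) = -75253/(113 - 148*(-1 + 1)/(7 + 1)) = -75253/(113 - 148*0/8) = -75253/(113 - 37*0/2) = -75253/(113 - 148*0) = -75253/(113 + 0) = -75253/113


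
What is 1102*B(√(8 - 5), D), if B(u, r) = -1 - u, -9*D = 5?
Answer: -1102 - 1102*√3 ≈ -3010.7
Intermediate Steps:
D = -5/9 (D = -⅑*5 = -5/9 ≈ -0.55556)
1102*B(√(8 - 5), D) = 1102*(-1 - √(8 - 5)) = 1102*(-1 - √3) = -1102 - 1102*√3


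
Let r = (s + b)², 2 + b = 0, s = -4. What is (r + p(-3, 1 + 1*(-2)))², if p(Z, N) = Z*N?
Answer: 1521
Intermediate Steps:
b = -2 (b = -2 + 0 = -2)
p(Z, N) = N*Z
r = 36 (r = (-4 - 2)² = (-6)² = 36)
(r + p(-3, 1 + 1*(-2)))² = (36 + (1 + 1*(-2))*(-3))² = (36 + (1 - 2)*(-3))² = (36 - 1*(-3))² = (36 + 3)² = 39² = 1521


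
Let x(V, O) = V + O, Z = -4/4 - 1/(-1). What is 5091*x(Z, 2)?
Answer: 10182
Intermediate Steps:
Z = 0 (Z = -4*¼ - 1*(-1) = -1 + 1 = 0)
x(V, O) = O + V
5091*x(Z, 2) = 5091*(2 + 0) = 5091*2 = 10182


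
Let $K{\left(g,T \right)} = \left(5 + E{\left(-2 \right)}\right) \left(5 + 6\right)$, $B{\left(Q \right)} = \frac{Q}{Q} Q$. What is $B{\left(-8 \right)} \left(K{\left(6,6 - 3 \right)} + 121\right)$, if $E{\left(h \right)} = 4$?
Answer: $-1760$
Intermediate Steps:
$B{\left(Q \right)} = Q$ ($B{\left(Q \right)} = 1 Q = Q$)
$K{\left(g,T \right)} = 99$ ($K{\left(g,T \right)} = \left(5 + 4\right) \left(5 + 6\right) = 9 \cdot 11 = 99$)
$B{\left(-8 \right)} \left(K{\left(6,6 - 3 \right)} + 121\right) = - 8 \left(99 + 121\right) = \left(-8\right) 220 = -1760$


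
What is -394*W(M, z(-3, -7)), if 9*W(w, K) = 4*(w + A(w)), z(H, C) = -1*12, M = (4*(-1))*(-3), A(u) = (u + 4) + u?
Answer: -63040/9 ≈ -7004.4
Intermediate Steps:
A(u) = 4 + 2*u (A(u) = (4 + u) + u = 4 + 2*u)
M = 12 (M = -4*(-3) = 12)
z(H, C) = -12
W(w, K) = 16/9 + 4*w/3 (W(w, K) = (4*(w + (4 + 2*w)))/9 = (4*(4 + 3*w))/9 = (16 + 12*w)/9 = 16/9 + 4*w/3)
-394*W(M, z(-3, -7)) = -394*(16/9 + (4/3)*12) = -394*(16/9 + 16) = -394*160/9 = -63040/9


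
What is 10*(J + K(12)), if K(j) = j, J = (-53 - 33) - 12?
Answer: -860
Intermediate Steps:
J = -98 (J = -86 - 12 = -98)
10*(J + K(12)) = 10*(-98 + 12) = 10*(-86) = -860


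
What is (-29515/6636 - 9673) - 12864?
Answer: -149585047/6636 ≈ -22541.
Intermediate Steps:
(-29515/6636 - 9673) - 12864 = -64219543/6636 - 12864 = -149585047/6636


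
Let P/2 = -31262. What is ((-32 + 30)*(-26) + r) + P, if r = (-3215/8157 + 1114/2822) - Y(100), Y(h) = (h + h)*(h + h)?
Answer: -1179404243660/11509527 ≈ -1.0247e+5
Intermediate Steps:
P = -62524 (P = 2*(-31262) = -62524)
Y(h) = 4*h² (Y(h) = (2*h)*(2*h) = 4*h²)
r = -460381072916/11509527 (r = (-3215/8157 + 1114/2822) - 4*100² = (-3215*1/8157 + 1114*(1/2822)) - 4*10000 = (-3215/8157 + 557/1411) - 1*40000 = 7084/11509527 - 40000 = -460381072916/11509527 ≈ -40000.)
((-32 + 30)*(-26) + r) + P = ((-32 + 30)*(-26) - 460381072916/11509527) - 62524 = (-2*(-26) - 460381072916/11509527) - 62524 = (52 - 460381072916/11509527) - 62524 = -459782577512/11509527 - 62524 = -1179404243660/11509527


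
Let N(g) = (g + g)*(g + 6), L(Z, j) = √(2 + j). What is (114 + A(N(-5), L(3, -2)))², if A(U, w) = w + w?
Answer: 12996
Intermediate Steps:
N(g) = 2*g*(6 + g) (N(g) = (2*g)*(6 + g) = 2*g*(6 + g))
A(U, w) = 2*w
(114 + A(N(-5), L(3, -2)))² = (114 + 2*√(2 - 2))² = (114 + 2*√0)² = (114 + 2*0)² = (114 + 0)² = 114² = 12996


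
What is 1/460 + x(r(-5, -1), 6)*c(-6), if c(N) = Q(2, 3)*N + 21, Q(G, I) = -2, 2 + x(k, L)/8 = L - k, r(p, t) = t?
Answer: 607201/460 ≈ 1320.0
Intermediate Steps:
x(k, L) = -16 - 8*k + 8*L (x(k, L) = -16 + 8*(L - k) = -16 + (-8*k + 8*L) = -16 - 8*k + 8*L)
c(N) = 21 - 2*N (c(N) = -2*N + 21 = 21 - 2*N)
1/460 + x(r(-5, -1), 6)*c(-6) = 1/460 + (-16 - 8*(-1) + 8*6)*(21 - 2*(-6)) = 1/460 + (-16 + 8 + 48)*(21 + 12) = 1/460 + 40*33 = 1/460 + 1320 = 607201/460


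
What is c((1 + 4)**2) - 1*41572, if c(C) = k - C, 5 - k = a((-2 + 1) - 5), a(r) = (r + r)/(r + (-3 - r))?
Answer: -41596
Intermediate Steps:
a(r) = -2*r/3 (a(r) = (2*r)/(-3) = (2*r)*(-1/3) = -2*r/3)
k = 1 (k = 5 - (-2)*((-2 + 1) - 5)/3 = 5 - (-2)*(-1 - 5)/3 = 5 - (-2)*(-6)/3 = 5 - 1*4 = 5 - 4 = 1)
c(C) = 1 - C
c((1 + 4)**2) - 1*41572 = (1 - (1 + 4)**2) - 1*41572 = (1 - 1*5**2) - 41572 = (1 - 1*25) - 41572 = (1 - 25) - 41572 = -24 - 41572 = -41596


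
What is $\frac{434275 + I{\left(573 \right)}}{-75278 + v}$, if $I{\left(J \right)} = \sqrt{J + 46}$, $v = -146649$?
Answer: $- \frac{434275}{221927} - \frac{\sqrt{619}}{221927} \approx -1.9569$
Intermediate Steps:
$I{\left(J \right)} = \sqrt{46 + J}$
$\frac{434275 + I{\left(573 \right)}}{-75278 + v} = \frac{434275 + \sqrt{46 + 573}}{-75278 - 146649} = \frac{434275 + \sqrt{619}}{-221927} = \left(434275 + \sqrt{619}\right) \left(- \frac{1}{221927}\right) = - \frac{434275}{221927} - \frac{\sqrt{619}}{221927}$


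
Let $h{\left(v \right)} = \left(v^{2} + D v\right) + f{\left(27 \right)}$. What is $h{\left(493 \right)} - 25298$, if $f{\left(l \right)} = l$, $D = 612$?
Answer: $519494$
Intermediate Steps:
$h{\left(v \right)} = 27 + v^{2} + 612 v$ ($h{\left(v \right)} = \left(v^{2} + 612 v\right) + 27 = 27 + v^{2} + 612 v$)
$h{\left(493 \right)} - 25298 = \left(27 + 493^{2} + 612 \cdot 493\right) - 25298 = \left(27 + 243049 + 301716\right) - 25298 = 544792 - 25298 = 519494$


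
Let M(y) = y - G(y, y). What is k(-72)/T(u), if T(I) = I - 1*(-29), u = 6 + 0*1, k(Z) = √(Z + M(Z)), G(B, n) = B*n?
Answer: 12*I*√37/35 ≈ 2.0855*I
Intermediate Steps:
M(y) = y - y² (M(y) = y - y*y = y - y²)
k(Z) = √(Z + Z*(1 - Z))
u = 6 (u = 6 + 0 = 6)
T(I) = 29 + I (T(I) = I + 29 = 29 + I)
k(-72)/T(u) = √(-72*(2 - 1*(-72)))/(29 + 6) = √(-72*(2 + 72))/35 = √(-72*74)*(1/35) = √(-5328)*(1/35) = (12*I*√37)*(1/35) = 12*I*√37/35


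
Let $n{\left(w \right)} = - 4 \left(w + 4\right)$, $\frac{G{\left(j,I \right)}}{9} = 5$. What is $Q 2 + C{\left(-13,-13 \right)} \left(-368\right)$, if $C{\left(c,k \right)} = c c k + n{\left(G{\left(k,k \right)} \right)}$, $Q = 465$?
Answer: $881554$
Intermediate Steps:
$G{\left(j,I \right)} = 45$ ($G{\left(j,I \right)} = 9 \cdot 5 = 45$)
$n{\left(w \right)} = -16 - 4 w$ ($n{\left(w \right)} = - 4 \left(4 + w\right) = -16 - 4 w$)
$C{\left(c,k \right)} = -196 + k c^{2}$ ($C{\left(c,k \right)} = c c k - 196 = c^{2} k - 196 = k c^{2} - 196 = -196 + k c^{2}$)
$Q 2 + C{\left(-13,-13 \right)} \left(-368\right) = 465 \cdot 2 + \left(-196 - 13 \left(-13\right)^{2}\right) \left(-368\right) = 930 + \left(-196 - 2197\right) \left(-368\right) = 930 - -880624 = 930 + 880624 = 881554$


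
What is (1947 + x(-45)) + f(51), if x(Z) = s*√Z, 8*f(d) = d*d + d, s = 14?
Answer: 4557/2 + 42*I*√5 ≈ 2278.5 + 93.915*I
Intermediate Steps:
f(d) = d/8 + d²/8 (f(d) = (d*d + d)/8 = (d² + d)/8 = (d + d²)/8 = d/8 + d²/8)
x(Z) = 14*√Z
(1947 + x(-45)) + f(51) = (1947 + 14*√(-45)) + (⅛)*51*(1 + 51) = (1947 + 14*(3*I*√5)) + (⅛)*51*52 = (1947 + 42*I*√5) + 663/2 = 4557/2 + 42*I*√5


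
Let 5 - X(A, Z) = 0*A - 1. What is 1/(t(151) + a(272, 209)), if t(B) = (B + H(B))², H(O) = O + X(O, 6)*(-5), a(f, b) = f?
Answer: 1/74256 ≈ 1.3467e-5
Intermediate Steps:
X(A, Z) = 6 (X(A, Z) = 5 - (0*A - 1) = 5 - (0 - 1) = 5 - 1*(-1) = 5 + 1 = 6)
H(O) = -30 + O (H(O) = O + 6*(-5) = O - 30 = -30 + O)
t(B) = (-30 + 2*B)² (t(B) = (B + (-30 + B))² = (-30 + 2*B)²)
1/(t(151) + a(272, 209)) = 1/(4*(-15 + 151)² + 272) = 1/(4*136² + 272) = 1/(4*18496 + 272) = 1/(73984 + 272) = 1/74256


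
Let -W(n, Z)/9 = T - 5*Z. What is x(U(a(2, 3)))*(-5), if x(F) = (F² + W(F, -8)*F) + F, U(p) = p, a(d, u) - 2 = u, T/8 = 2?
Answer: 12450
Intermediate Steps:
T = 16 (T = 8*2 = 16)
W(n, Z) = -144 + 45*Z (W(n, Z) = -9*(16 - 5*Z) = -144 + 45*Z)
a(d, u) = 2 + u
x(F) = F² - 503*F (x(F) = (F² + (-144 + 45*(-8))*F) + F = (F² + (-144 - 360)*F) + F = (F² - 504*F) + F = F² - 503*F)
x(U(a(2, 3)))*(-5) = ((2 + 3)*(-503 + (2 + 3)))*(-5) = (5*(-503 + 5))*(-5) = (5*(-498))*(-5) = -2490*(-5) = 12450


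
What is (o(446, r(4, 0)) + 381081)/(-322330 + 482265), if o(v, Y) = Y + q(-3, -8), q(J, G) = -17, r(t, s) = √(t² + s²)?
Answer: 381068/159935 ≈ 2.3826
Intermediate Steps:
r(t, s) = √(s² + t²)
o(v, Y) = -17 + Y (o(v, Y) = Y - 17 = -17 + Y)
(o(446, r(4, 0)) + 381081)/(-322330 + 482265) = ((-17 + √(0² + 4²)) + 381081)/(-322330 + 482265) = ((-17 + √(0 + 16)) + 381081)/159935 = ((-17 + √16) + 381081)*(1/159935) = ((-17 + 4) + 381081)*(1/159935) = (-13 + 381081)*(1/159935) = 381068*(1/159935) = 381068/159935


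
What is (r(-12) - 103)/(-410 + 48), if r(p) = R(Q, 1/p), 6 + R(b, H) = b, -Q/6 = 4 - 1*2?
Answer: 121/362 ≈ 0.33425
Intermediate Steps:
Q = -12 (Q = -6*(4 - 1*2) = -6*(4 - 2) = -6*2 = -12)
R(b, H) = -6 + b
r(p) = -18 (r(p) = -6 - 12 = -18)
(r(-12) - 103)/(-410 + 48) = (-18 - 103)/(-410 + 48) = -121/(-362) = -121*(-1/362) = 121/362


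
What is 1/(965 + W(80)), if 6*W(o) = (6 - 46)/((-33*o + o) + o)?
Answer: 372/358981 ≈ 0.0010363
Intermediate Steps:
W(o) = 20/(93*o) (W(o) = ((6 - 46)/((-33*o + o) + o))/6 = (-40/(-32*o + o))/6 = (-40*(-1/(31*o)))/6 = (-(-40)/(31*o))/6 = (40/(31*o))/6 = 20/(93*o))
1/(965 + W(80)) = 1/(965 + (20/93)/80) = 1/(965 + (20/93)*(1/80)) = 1/(965 + 1/372) = 1/(358981/372) = 372/358981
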